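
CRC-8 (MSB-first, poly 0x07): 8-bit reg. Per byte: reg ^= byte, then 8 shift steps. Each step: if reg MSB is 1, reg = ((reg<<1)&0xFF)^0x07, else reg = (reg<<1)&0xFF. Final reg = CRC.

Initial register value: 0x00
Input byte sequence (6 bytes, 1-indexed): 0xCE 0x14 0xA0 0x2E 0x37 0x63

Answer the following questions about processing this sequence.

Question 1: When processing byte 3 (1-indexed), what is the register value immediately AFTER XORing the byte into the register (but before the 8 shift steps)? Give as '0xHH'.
Answer: 0xF7

Derivation:
Register before byte 3: 0x57
Byte 3: 0xA0
0x57 XOR 0xA0 = 0xF7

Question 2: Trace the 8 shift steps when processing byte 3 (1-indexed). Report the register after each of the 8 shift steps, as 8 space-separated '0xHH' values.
After byte 1 (0xCE): reg=0x64
After byte 2 (0x14): reg=0x57
Register before byte 3: 0x57
After XOR with byte 0xA0: 0xF7

Answer: 0xE9 0xD5 0xAD 0x5D 0xBA 0x73 0xE6 0xCB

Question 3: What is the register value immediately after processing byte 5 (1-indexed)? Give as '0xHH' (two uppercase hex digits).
Answer: 0x87

Derivation:
After byte 1 (0xCE): reg=0x64
After byte 2 (0x14): reg=0x57
After byte 3 (0xA0): reg=0xCB
After byte 4 (0x2E): reg=0xB5
After byte 5 (0x37): reg=0x87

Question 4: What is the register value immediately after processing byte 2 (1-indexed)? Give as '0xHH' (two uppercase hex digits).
Answer: 0x57

Derivation:
After byte 1 (0xCE): reg=0x64
After byte 2 (0x14): reg=0x57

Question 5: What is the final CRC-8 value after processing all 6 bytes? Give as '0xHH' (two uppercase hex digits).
After byte 1 (0xCE): reg=0x64
After byte 2 (0x14): reg=0x57
After byte 3 (0xA0): reg=0xCB
After byte 4 (0x2E): reg=0xB5
After byte 5 (0x37): reg=0x87
After byte 6 (0x63): reg=0xB2

Answer: 0xB2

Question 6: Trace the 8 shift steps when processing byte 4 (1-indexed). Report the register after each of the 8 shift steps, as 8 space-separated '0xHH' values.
Answer: 0xCD 0x9D 0x3D 0x7A 0xF4 0xEF 0xD9 0xB5

Derivation:
After byte 1 (0xCE): reg=0x64
After byte 2 (0x14): reg=0x57
After byte 3 (0xA0): reg=0xCB
Register before byte 4: 0xCB
After XOR with byte 0x2E: 0xE5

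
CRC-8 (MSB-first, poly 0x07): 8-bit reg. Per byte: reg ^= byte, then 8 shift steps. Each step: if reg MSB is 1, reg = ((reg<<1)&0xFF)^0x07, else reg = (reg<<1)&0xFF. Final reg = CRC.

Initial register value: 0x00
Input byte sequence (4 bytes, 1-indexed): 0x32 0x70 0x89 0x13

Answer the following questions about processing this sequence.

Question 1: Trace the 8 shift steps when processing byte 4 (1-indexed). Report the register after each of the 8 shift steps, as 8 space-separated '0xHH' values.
After byte 1 (0x32): reg=0x9E
After byte 2 (0x70): reg=0x84
After byte 3 (0x89): reg=0x23
Register before byte 4: 0x23
After XOR with byte 0x13: 0x30

Answer: 0x60 0xC0 0x87 0x09 0x12 0x24 0x48 0x90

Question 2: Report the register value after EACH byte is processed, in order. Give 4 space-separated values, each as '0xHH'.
0x9E 0x84 0x23 0x90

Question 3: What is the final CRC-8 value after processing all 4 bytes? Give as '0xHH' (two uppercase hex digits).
Answer: 0x90

Derivation:
After byte 1 (0x32): reg=0x9E
After byte 2 (0x70): reg=0x84
After byte 3 (0x89): reg=0x23
After byte 4 (0x13): reg=0x90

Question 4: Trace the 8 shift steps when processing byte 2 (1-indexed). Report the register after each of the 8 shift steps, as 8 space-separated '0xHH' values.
Answer: 0xDB 0xB1 0x65 0xCA 0x93 0x21 0x42 0x84

Derivation:
After byte 1 (0x32): reg=0x9E
Register before byte 2: 0x9E
After XOR with byte 0x70: 0xEE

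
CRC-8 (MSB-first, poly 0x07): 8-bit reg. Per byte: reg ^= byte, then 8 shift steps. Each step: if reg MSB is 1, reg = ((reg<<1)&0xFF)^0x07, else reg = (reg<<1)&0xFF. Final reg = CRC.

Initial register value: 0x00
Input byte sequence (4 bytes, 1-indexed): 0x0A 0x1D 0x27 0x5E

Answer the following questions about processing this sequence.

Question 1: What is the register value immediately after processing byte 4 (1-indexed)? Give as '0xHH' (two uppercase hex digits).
After byte 1 (0x0A): reg=0x36
After byte 2 (0x1D): reg=0xD1
After byte 3 (0x27): reg=0xCC
After byte 4 (0x5E): reg=0xF7

Answer: 0xF7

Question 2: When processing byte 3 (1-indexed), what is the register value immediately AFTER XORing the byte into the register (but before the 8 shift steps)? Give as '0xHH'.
Register before byte 3: 0xD1
Byte 3: 0x27
0xD1 XOR 0x27 = 0xF6

Answer: 0xF6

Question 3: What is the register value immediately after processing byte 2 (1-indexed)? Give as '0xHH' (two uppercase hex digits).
Answer: 0xD1

Derivation:
After byte 1 (0x0A): reg=0x36
After byte 2 (0x1D): reg=0xD1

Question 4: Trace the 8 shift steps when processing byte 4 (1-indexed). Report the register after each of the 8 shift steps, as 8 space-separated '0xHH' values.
After byte 1 (0x0A): reg=0x36
After byte 2 (0x1D): reg=0xD1
After byte 3 (0x27): reg=0xCC
Register before byte 4: 0xCC
After XOR with byte 0x5E: 0x92

Answer: 0x23 0x46 0x8C 0x1F 0x3E 0x7C 0xF8 0xF7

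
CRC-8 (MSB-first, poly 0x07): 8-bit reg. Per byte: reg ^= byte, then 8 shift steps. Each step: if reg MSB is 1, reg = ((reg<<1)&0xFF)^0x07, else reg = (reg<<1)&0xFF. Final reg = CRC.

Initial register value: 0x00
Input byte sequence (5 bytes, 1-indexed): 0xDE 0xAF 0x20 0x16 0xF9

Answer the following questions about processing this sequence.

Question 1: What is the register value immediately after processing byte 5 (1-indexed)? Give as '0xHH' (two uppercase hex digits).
Answer: 0x99

Derivation:
After byte 1 (0xDE): reg=0x14
After byte 2 (0xAF): reg=0x28
After byte 3 (0x20): reg=0x38
After byte 4 (0x16): reg=0xCA
After byte 5 (0xF9): reg=0x99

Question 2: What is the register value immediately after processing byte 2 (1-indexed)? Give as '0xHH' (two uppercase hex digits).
Answer: 0x28

Derivation:
After byte 1 (0xDE): reg=0x14
After byte 2 (0xAF): reg=0x28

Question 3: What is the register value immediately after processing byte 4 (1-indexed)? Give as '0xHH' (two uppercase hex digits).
Answer: 0xCA

Derivation:
After byte 1 (0xDE): reg=0x14
After byte 2 (0xAF): reg=0x28
After byte 3 (0x20): reg=0x38
After byte 4 (0x16): reg=0xCA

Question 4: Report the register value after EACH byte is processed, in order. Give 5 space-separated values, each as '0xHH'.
0x14 0x28 0x38 0xCA 0x99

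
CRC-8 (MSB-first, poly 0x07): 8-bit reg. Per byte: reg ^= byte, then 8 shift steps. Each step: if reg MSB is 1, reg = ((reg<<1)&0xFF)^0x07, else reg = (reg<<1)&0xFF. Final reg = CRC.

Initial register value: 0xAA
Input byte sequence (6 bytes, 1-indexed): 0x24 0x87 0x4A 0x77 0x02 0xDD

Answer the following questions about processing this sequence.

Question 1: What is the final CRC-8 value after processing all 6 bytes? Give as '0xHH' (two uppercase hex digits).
After byte 1 (0x24): reg=0xA3
After byte 2 (0x87): reg=0xFC
After byte 3 (0x4A): reg=0x0B
After byte 4 (0x77): reg=0x73
After byte 5 (0x02): reg=0x50
After byte 6 (0xDD): reg=0xAA

Answer: 0xAA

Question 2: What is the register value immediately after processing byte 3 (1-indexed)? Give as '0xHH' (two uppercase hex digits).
Answer: 0x0B

Derivation:
After byte 1 (0x24): reg=0xA3
After byte 2 (0x87): reg=0xFC
After byte 3 (0x4A): reg=0x0B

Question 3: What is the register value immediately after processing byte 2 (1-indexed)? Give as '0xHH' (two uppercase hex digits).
After byte 1 (0x24): reg=0xA3
After byte 2 (0x87): reg=0xFC

Answer: 0xFC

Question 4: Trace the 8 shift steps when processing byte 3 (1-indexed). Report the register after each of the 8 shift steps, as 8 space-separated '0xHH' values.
Answer: 0x6B 0xD6 0xAB 0x51 0xA2 0x43 0x86 0x0B

Derivation:
After byte 1 (0x24): reg=0xA3
After byte 2 (0x87): reg=0xFC
Register before byte 3: 0xFC
After XOR with byte 0x4A: 0xB6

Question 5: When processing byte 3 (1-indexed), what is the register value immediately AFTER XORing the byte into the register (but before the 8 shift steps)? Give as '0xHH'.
Register before byte 3: 0xFC
Byte 3: 0x4A
0xFC XOR 0x4A = 0xB6

Answer: 0xB6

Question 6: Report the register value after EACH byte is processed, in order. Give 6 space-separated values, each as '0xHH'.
0xA3 0xFC 0x0B 0x73 0x50 0xAA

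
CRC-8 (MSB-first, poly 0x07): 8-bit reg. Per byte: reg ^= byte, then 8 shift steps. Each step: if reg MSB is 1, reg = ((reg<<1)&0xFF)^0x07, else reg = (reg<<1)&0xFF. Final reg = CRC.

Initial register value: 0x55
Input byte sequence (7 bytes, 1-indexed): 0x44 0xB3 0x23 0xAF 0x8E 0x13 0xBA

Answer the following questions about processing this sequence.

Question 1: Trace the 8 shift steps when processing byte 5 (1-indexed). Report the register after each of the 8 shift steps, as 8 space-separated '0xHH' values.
After byte 1 (0x44): reg=0x77
After byte 2 (0xB3): reg=0x52
After byte 3 (0x23): reg=0x50
After byte 4 (0xAF): reg=0xF3
Register before byte 5: 0xF3
After XOR with byte 0x8E: 0x7D

Answer: 0xFA 0xF3 0xE1 0xC5 0x8D 0x1D 0x3A 0x74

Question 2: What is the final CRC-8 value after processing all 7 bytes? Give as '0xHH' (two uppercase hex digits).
After byte 1 (0x44): reg=0x77
After byte 2 (0xB3): reg=0x52
After byte 3 (0x23): reg=0x50
After byte 4 (0xAF): reg=0xF3
After byte 5 (0x8E): reg=0x74
After byte 6 (0x13): reg=0x32
After byte 7 (0xBA): reg=0xB1

Answer: 0xB1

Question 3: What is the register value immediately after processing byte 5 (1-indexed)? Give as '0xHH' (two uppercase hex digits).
Answer: 0x74

Derivation:
After byte 1 (0x44): reg=0x77
After byte 2 (0xB3): reg=0x52
After byte 3 (0x23): reg=0x50
After byte 4 (0xAF): reg=0xF3
After byte 5 (0x8E): reg=0x74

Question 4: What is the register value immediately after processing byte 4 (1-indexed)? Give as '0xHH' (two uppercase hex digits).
Answer: 0xF3

Derivation:
After byte 1 (0x44): reg=0x77
After byte 2 (0xB3): reg=0x52
After byte 3 (0x23): reg=0x50
After byte 4 (0xAF): reg=0xF3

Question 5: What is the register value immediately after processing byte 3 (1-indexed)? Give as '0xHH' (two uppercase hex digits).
Answer: 0x50

Derivation:
After byte 1 (0x44): reg=0x77
After byte 2 (0xB3): reg=0x52
After byte 3 (0x23): reg=0x50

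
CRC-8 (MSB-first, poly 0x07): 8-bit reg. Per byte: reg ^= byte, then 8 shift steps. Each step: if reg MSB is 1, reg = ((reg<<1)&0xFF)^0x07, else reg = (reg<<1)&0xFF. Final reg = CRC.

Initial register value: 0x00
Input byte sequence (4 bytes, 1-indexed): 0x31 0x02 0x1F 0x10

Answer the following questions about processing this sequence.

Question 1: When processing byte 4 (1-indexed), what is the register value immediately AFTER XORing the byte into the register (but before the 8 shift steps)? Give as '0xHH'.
Register before byte 4: 0xFD
Byte 4: 0x10
0xFD XOR 0x10 = 0xED

Answer: 0xED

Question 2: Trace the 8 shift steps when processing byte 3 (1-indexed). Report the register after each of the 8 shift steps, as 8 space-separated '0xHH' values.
Answer: 0xFD 0xFD 0xFD 0xFD 0xFD 0xFD 0xFD 0xFD

Derivation:
After byte 1 (0x31): reg=0x97
After byte 2 (0x02): reg=0xE2
Register before byte 3: 0xE2
After XOR with byte 0x1F: 0xFD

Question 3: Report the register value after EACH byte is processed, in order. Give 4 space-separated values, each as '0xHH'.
0x97 0xE2 0xFD 0x8D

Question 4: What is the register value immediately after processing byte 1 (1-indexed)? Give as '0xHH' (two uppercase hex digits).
Answer: 0x97

Derivation:
After byte 1 (0x31): reg=0x97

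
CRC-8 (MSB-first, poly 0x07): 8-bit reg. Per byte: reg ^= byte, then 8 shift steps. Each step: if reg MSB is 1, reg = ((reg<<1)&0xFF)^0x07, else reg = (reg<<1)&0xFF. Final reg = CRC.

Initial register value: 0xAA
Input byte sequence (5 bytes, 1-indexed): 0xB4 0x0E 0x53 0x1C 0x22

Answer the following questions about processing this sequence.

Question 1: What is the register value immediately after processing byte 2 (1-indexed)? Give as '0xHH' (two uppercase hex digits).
Answer: 0xAB

Derivation:
After byte 1 (0xB4): reg=0x5A
After byte 2 (0x0E): reg=0xAB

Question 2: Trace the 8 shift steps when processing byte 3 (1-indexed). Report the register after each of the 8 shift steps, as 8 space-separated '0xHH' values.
Answer: 0xF7 0xE9 0xD5 0xAD 0x5D 0xBA 0x73 0xE6

Derivation:
After byte 1 (0xB4): reg=0x5A
After byte 2 (0x0E): reg=0xAB
Register before byte 3: 0xAB
After XOR with byte 0x53: 0xF8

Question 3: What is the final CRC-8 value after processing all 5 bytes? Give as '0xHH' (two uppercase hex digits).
Answer: 0x78

Derivation:
After byte 1 (0xB4): reg=0x5A
After byte 2 (0x0E): reg=0xAB
After byte 3 (0x53): reg=0xE6
After byte 4 (0x1C): reg=0xE8
After byte 5 (0x22): reg=0x78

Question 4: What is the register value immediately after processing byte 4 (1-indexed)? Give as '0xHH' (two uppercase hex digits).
After byte 1 (0xB4): reg=0x5A
After byte 2 (0x0E): reg=0xAB
After byte 3 (0x53): reg=0xE6
After byte 4 (0x1C): reg=0xE8

Answer: 0xE8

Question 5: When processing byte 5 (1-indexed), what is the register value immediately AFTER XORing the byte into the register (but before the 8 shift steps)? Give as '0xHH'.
Answer: 0xCA

Derivation:
Register before byte 5: 0xE8
Byte 5: 0x22
0xE8 XOR 0x22 = 0xCA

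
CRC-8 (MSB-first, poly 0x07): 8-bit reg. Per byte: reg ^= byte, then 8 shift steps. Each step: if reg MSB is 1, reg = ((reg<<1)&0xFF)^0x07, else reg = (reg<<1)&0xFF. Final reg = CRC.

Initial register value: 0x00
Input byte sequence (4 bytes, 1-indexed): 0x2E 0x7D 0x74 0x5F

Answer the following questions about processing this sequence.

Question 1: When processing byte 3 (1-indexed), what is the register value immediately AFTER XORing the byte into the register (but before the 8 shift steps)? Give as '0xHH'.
Register before byte 3: 0x0C
Byte 3: 0x74
0x0C XOR 0x74 = 0x78

Answer: 0x78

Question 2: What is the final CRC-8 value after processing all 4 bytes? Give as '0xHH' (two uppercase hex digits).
Answer: 0x90

Derivation:
After byte 1 (0x2E): reg=0xCA
After byte 2 (0x7D): reg=0x0C
After byte 3 (0x74): reg=0x6F
After byte 4 (0x5F): reg=0x90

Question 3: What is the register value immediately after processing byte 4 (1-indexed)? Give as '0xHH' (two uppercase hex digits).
Answer: 0x90

Derivation:
After byte 1 (0x2E): reg=0xCA
After byte 2 (0x7D): reg=0x0C
After byte 3 (0x74): reg=0x6F
After byte 4 (0x5F): reg=0x90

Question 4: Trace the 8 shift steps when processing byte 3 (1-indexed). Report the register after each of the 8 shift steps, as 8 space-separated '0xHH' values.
Answer: 0xF0 0xE7 0xC9 0x95 0x2D 0x5A 0xB4 0x6F

Derivation:
After byte 1 (0x2E): reg=0xCA
After byte 2 (0x7D): reg=0x0C
Register before byte 3: 0x0C
After XOR with byte 0x74: 0x78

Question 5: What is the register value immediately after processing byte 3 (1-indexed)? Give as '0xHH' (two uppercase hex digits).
After byte 1 (0x2E): reg=0xCA
After byte 2 (0x7D): reg=0x0C
After byte 3 (0x74): reg=0x6F

Answer: 0x6F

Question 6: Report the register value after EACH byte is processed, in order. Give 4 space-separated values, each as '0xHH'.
0xCA 0x0C 0x6F 0x90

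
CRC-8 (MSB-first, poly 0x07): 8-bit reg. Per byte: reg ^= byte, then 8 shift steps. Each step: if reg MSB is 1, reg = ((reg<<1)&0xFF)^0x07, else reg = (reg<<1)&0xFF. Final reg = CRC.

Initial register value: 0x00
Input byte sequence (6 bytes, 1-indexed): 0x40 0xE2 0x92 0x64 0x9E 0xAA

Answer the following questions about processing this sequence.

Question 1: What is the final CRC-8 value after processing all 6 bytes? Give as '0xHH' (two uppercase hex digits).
After byte 1 (0x40): reg=0xC7
After byte 2 (0xE2): reg=0xFB
After byte 3 (0x92): reg=0x18
After byte 4 (0x64): reg=0x73
After byte 5 (0x9E): reg=0x8D
After byte 6 (0xAA): reg=0xF5

Answer: 0xF5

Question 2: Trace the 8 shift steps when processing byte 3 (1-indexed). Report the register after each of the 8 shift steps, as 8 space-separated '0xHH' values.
Answer: 0xD2 0xA3 0x41 0x82 0x03 0x06 0x0C 0x18

Derivation:
After byte 1 (0x40): reg=0xC7
After byte 2 (0xE2): reg=0xFB
Register before byte 3: 0xFB
After XOR with byte 0x92: 0x69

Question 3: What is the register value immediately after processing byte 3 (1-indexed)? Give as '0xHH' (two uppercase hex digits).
Answer: 0x18

Derivation:
After byte 1 (0x40): reg=0xC7
After byte 2 (0xE2): reg=0xFB
After byte 3 (0x92): reg=0x18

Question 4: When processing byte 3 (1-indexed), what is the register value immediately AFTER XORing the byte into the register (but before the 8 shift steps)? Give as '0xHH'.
Register before byte 3: 0xFB
Byte 3: 0x92
0xFB XOR 0x92 = 0x69

Answer: 0x69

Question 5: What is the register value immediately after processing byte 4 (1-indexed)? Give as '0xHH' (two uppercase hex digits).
Answer: 0x73

Derivation:
After byte 1 (0x40): reg=0xC7
After byte 2 (0xE2): reg=0xFB
After byte 3 (0x92): reg=0x18
After byte 4 (0x64): reg=0x73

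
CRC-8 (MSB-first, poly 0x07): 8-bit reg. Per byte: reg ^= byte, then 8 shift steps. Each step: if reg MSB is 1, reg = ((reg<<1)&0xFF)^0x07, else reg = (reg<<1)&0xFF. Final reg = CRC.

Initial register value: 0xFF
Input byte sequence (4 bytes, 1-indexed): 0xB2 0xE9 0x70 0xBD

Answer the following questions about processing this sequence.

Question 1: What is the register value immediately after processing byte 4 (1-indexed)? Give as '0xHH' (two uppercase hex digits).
After byte 1 (0xB2): reg=0xE4
After byte 2 (0xE9): reg=0x23
After byte 3 (0x70): reg=0xBE
After byte 4 (0xBD): reg=0x09

Answer: 0x09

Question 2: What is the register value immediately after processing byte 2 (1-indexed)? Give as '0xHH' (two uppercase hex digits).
After byte 1 (0xB2): reg=0xE4
After byte 2 (0xE9): reg=0x23

Answer: 0x23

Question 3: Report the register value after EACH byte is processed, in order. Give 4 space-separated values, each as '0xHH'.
0xE4 0x23 0xBE 0x09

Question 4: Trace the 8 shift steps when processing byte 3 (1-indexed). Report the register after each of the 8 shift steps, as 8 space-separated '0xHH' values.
Answer: 0xA6 0x4B 0x96 0x2B 0x56 0xAC 0x5F 0xBE

Derivation:
After byte 1 (0xB2): reg=0xE4
After byte 2 (0xE9): reg=0x23
Register before byte 3: 0x23
After XOR with byte 0x70: 0x53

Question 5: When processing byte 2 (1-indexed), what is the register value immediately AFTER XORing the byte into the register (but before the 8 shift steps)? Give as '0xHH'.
Answer: 0x0D

Derivation:
Register before byte 2: 0xE4
Byte 2: 0xE9
0xE4 XOR 0xE9 = 0x0D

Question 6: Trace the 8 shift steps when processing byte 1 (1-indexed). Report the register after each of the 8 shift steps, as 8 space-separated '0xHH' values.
Answer: 0x9A 0x33 0x66 0xCC 0x9F 0x39 0x72 0xE4

Derivation:
Register before byte 1: 0xFF
After XOR with byte 0xB2: 0x4D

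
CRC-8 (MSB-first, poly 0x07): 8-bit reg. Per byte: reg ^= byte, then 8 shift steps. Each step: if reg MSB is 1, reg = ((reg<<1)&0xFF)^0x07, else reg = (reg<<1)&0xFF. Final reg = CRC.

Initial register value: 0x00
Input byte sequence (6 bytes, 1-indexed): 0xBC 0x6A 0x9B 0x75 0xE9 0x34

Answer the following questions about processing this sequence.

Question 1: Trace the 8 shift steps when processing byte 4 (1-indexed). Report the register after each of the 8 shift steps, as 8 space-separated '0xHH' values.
Answer: 0xB3 0x61 0xC2 0x83 0x01 0x02 0x04 0x08

Derivation:
After byte 1 (0xBC): reg=0x3D
After byte 2 (0x6A): reg=0xA2
After byte 3 (0x9B): reg=0xAF
Register before byte 4: 0xAF
After XOR with byte 0x75: 0xDA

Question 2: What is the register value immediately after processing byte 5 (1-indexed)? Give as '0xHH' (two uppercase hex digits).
Answer: 0xA9

Derivation:
After byte 1 (0xBC): reg=0x3D
After byte 2 (0x6A): reg=0xA2
After byte 3 (0x9B): reg=0xAF
After byte 4 (0x75): reg=0x08
After byte 5 (0xE9): reg=0xA9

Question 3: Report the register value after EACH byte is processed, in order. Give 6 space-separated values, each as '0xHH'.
0x3D 0xA2 0xAF 0x08 0xA9 0xDA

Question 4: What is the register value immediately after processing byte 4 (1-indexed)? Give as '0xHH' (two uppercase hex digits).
After byte 1 (0xBC): reg=0x3D
After byte 2 (0x6A): reg=0xA2
After byte 3 (0x9B): reg=0xAF
After byte 4 (0x75): reg=0x08

Answer: 0x08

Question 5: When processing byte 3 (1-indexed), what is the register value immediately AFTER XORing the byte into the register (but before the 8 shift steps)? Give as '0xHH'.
Register before byte 3: 0xA2
Byte 3: 0x9B
0xA2 XOR 0x9B = 0x39

Answer: 0x39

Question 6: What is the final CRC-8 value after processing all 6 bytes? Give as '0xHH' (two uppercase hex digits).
After byte 1 (0xBC): reg=0x3D
After byte 2 (0x6A): reg=0xA2
After byte 3 (0x9B): reg=0xAF
After byte 4 (0x75): reg=0x08
After byte 5 (0xE9): reg=0xA9
After byte 6 (0x34): reg=0xDA

Answer: 0xDA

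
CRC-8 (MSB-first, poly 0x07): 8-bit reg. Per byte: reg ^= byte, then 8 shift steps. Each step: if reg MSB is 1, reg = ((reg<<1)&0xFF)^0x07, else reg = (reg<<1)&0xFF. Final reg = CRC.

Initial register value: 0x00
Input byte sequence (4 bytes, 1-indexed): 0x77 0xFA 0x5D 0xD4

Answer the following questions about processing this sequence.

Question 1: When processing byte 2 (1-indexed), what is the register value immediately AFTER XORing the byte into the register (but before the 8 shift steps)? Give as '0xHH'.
Answer: 0xB8

Derivation:
Register before byte 2: 0x42
Byte 2: 0xFA
0x42 XOR 0xFA = 0xB8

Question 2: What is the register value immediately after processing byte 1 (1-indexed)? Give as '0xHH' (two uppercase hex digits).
Answer: 0x42

Derivation:
After byte 1 (0x77): reg=0x42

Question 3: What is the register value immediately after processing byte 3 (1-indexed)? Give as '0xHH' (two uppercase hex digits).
Answer: 0x73

Derivation:
After byte 1 (0x77): reg=0x42
After byte 2 (0xFA): reg=0x21
After byte 3 (0x5D): reg=0x73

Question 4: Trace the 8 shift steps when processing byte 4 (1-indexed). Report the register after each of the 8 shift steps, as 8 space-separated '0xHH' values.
After byte 1 (0x77): reg=0x42
After byte 2 (0xFA): reg=0x21
After byte 3 (0x5D): reg=0x73
Register before byte 4: 0x73
After XOR with byte 0xD4: 0xA7

Answer: 0x49 0x92 0x23 0x46 0x8C 0x1F 0x3E 0x7C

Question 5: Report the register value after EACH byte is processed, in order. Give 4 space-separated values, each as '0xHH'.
0x42 0x21 0x73 0x7C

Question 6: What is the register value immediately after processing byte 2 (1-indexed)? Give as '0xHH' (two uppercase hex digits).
After byte 1 (0x77): reg=0x42
After byte 2 (0xFA): reg=0x21

Answer: 0x21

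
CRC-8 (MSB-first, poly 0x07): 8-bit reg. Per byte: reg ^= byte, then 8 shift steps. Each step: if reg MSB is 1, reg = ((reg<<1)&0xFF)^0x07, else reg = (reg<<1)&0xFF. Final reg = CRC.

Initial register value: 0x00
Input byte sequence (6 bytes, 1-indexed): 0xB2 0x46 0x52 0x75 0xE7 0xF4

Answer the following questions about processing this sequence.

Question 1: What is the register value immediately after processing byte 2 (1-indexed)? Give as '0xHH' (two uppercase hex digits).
After byte 1 (0xB2): reg=0x17
After byte 2 (0x46): reg=0xB0

Answer: 0xB0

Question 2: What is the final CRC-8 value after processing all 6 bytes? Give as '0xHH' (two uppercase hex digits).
Answer: 0x05

Derivation:
After byte 1 (0xB2): reg=0x17
After byte 2 (0x46): reg=0xB0
After byte 3 (0x52): reg=0xA0
After byte 4 (0x75): reg=0x25
After byte 5 (0xE7): reg=0x40
After byte 6 (0xF4): reg=0x05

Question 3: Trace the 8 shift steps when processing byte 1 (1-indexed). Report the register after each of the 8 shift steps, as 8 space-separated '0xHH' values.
Register before byte 1: 0x00
After XOR with byte 0xB2: 0xB2

Answer: 0x63 0xC6 0x8B 0x11 0x22 0x44 0x88 0x17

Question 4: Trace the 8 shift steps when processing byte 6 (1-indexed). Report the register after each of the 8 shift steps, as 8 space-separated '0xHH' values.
Answer: 0x6F 0xDE 0xBB 0x71 0xE2 0xC3 0x81 0x05

Derivation:
After byte 1 (0xB2): reg=0x17
After byte 2 (0x46): reg=0xB0
After byte 3 (0x52): reg=0xA0
After byte 4 (0x75): reg=0x25
After byte 5 (0xE7): reg=0x40
Register before byte 6: 0x40
After XOR with byte 0xF4: 0xB4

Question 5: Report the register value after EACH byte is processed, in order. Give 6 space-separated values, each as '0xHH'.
0x17 0xB0 0xA0 0x25 0x40 0x05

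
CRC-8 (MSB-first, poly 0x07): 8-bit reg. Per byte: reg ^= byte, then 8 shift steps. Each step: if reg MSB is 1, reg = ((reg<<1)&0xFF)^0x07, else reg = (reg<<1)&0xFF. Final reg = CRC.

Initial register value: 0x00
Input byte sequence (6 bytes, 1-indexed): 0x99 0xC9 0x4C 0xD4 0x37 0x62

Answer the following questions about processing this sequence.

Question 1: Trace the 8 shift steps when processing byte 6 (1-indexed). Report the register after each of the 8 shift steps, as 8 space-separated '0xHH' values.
After byte 1 (0x99): reg=0xC6
After byte 2 (0xC9): reg=0x2D
After byte 3 (0x4C): reg=0x20
After byte 4 (0xD4): reg=0xC2
After byte 5 (0x37): reg=0xC5
Register before byte 6: 0xC5
After XOR with byte 0x62: 0xA7

Answer: 0x49 0x92 0x23 0x46 0x8C 0x1F 0x3E 0x7C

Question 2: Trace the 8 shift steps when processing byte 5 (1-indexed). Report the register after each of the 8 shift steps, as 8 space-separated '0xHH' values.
After byte 1 (0x99): reg=0xC6
After byte 2 (0xC9): reg=0x2D
After byte 3 (0x4C): reg=0x20
After byte 4 (0xD4): reg=0xC2
Register before byte 5: 0xC2
After XOR with byte 0x37: 0xF5

Answer: 0xED 0xDD 0xBD 0x7D 0xFA 0xF3 0xE1 0xC5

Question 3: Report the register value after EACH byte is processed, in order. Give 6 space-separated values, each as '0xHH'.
0xC6 0x2D 0x20 0xC2 0xC5 0x7C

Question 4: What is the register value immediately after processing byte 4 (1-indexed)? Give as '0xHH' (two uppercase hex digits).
After byte 1 (0x99): reg=0xC6
After byte 2 (0xC9): reg=0x2D
After byte 3 (0x4C): reg=0x20
After byte 4 (0xD4): reg=0xC2

Answer: 0xC2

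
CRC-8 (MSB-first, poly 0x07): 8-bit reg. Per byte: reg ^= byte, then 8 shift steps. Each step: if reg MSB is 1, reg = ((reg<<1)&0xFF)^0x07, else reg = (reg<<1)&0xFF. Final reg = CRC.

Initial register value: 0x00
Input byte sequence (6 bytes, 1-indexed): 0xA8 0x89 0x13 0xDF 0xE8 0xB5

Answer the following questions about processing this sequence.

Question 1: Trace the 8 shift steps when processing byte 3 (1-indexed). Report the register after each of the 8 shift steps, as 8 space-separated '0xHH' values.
After byte 1 (0xA8): reg=0x51
After byte 2 (0x89): reg=0x06
Register before byte 3: 0x06
After XOR with byte 0x13: 0x15

Answer: 0x2A 0x54 0xA8 0x57 0xAE 0x5B 0xB6 0x6B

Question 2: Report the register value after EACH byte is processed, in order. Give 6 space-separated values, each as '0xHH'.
0x51 0x06 0x6B 0x05 0x8D 0xA8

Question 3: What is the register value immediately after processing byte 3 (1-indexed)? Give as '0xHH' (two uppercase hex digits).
After byte 1 (0xA8): reg=0x51
After byte 2 (0x89): reg=0x06
After byte 3 (0x13): reg=0x6B

Answer: 0x6B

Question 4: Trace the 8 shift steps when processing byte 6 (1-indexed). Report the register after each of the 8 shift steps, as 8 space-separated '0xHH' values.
After byte 1 (0xA8): reg=0x51
After byte 2 (0x89): reg=0x06
After byte 3 (0x13): reg=0x6B
After byte 4 (0xDF): reg=0x05
After byte 5 (0xE8): reg=0x8D
Register before byte 6: 0x8D
After XOR with byte 0xB5: 0x38

Answer: 0x70 0xE0 0xC7 0x89 0x15 0x2A 0x54 0xA8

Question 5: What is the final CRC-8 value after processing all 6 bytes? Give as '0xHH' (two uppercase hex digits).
Answer: 0xA8

Derivation:
After byte 1 (0xA8): reg=0x51
After byte 2 (0x89): reg=0x06
After byte 3 (0x13): reg=0x6B
After byte 4 (0xDF): reg=0x05
After byte 5 (0xE8): reg=0x8D
After byte 6 (0xB5): reg=0xA8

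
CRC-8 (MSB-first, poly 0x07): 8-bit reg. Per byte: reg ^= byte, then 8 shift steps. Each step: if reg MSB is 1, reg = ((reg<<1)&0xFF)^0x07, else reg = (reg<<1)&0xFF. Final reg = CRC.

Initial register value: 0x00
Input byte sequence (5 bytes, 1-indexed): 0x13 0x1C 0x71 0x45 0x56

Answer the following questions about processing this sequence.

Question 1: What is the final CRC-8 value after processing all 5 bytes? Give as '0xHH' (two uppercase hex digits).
Answer: 0xA8

Derivation:
After byte 1 (0x13): reg=0x79
After byte 2 (0x1C): reg=0x3C
After byte 3 (0x71): reg=0xE4
After byte 4 (0x45): reg=0x6E
After byte 5 (0x56): reg=0xA8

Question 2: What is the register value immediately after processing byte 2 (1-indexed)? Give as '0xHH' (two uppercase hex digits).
Answer: 0x3C

Derivation:
After byte 1 (0x13): reg=0x79
After byte 2 (0x1C): reg=0x3C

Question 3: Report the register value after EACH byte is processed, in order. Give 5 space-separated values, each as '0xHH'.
0x79 0x3C 0xE4 0x6E 0xA8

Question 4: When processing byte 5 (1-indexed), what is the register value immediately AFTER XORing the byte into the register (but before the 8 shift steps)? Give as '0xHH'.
Register before byte 5: 0x6E
Byte 5: 0x56
0x6E XOR 0x56 = 0x38

Answer: 0x38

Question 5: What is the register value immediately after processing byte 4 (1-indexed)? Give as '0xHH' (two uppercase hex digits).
After byte 1 (0x13): reg=0x79
After byte 2 (0x1C): reg=0x3C
After byte 3 (0x71): reg=0xE4
After byte 4 (0x45): reg=0x6E

Answer: 0x6E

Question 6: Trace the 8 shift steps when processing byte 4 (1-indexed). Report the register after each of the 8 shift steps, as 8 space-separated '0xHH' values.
After byte 1 (0x13): reg=0x79
After byte 2 (0x1C): reg=0x3C
After byte 3 (0x71): reg=0xE4
Register before byte 4: 0xE4
After XOR with byte 0x45: 0xA1

Answer: 0x45 0x8A 0x13 0x26 0x4C 0x98 0x37 0x6E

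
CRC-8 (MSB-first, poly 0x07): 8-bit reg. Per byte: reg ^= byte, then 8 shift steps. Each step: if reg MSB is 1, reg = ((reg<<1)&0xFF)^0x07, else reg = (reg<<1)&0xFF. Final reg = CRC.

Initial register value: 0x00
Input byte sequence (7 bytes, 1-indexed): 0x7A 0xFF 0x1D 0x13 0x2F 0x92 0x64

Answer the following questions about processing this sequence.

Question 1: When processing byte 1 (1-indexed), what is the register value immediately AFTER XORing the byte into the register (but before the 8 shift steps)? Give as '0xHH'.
Answer: 0x7A

Derivation:
Register before byte 1: 0x00
Byte 1: 0x7A
0x00 XOR 0x7A = 0x7A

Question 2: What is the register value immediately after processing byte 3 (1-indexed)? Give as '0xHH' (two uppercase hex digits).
After byte 1 (0x7A): reg=0x61
After byte 2 (0xFF): reg=0xD3
After byte 3 (0x1D): reg=0x64

Answer: 0x64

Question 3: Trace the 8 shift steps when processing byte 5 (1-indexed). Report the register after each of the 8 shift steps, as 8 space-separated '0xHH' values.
Answer: 0xDA 0xB3 0x61 0xC2 0x83 0x01 0x02 0x04

Derivation:
After byte 1 (0x7A): reg=0x61
After byte 2 (0xFF): reg=0xD3
After byte 3 (0x1D): reg=0x64
After byte 4 (0x13): reg=0x42
Register before byte 5: 0x42
After XOR with byte 0x2F: 0x6D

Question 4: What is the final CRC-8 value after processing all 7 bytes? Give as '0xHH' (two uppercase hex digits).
After byte 1 (0x7A): reg=0x61
After byte 2 (0xFF): reg=0xD3
After byte 3 (0x1D): reg=0x64
After byte 4 (0x13): reg=0x42
After byte 5 (0x2F): reg=0x04
After byte 6 (0x92): reg=0xEB
After byte 7 (0x64): reg=0xA4

Answer: 0xA4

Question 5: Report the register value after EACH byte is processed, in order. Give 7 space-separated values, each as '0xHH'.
0x61 0xD3 0x64 0x42 0x04 0xEB 0xA4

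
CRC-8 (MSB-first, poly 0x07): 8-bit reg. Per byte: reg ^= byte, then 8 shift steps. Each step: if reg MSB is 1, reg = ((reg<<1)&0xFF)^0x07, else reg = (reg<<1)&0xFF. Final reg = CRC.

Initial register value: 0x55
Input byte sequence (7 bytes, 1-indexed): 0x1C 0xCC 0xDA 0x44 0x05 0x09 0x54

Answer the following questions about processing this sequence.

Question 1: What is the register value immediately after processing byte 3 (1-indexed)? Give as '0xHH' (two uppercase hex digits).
Answer: 0xA5

Derivation:
After byte 1 (0x1C): reg=0xF8
After byte 2 (0xCC): reg=0x8C
After byte 3 (0xDA): reg=0xA5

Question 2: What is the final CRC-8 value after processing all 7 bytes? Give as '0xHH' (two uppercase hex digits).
After byte 1 (0x1C): reg=0xF8
After byte 2 (0xCC): reg=0x8C
After byte 3 (0xDA): reg=0xA5
After byte 4 (0x44): reg=0xA9
After byte 5 (0x05): reg=0x4D
After byte 6 (0x09): reg=0xDB
After byte 7 (0x54): reg=0xA4

Answer: 0xA4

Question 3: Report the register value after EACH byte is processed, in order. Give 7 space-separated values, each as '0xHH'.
0xF8 0x8C 0xA5 0xA9 0x4D 0xDB 0xA4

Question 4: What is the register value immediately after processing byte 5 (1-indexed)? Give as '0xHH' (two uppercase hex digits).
After byte 1 (0x1C): reg=0xF8
After byte 2 (0xCC): reg=0x8C
After byte 3 (0xDA): reg=0xA5
After byte 4 (0x44): reg=0xA9
After byte 5 (0x05): reg=0x4D

Answer: 0x4D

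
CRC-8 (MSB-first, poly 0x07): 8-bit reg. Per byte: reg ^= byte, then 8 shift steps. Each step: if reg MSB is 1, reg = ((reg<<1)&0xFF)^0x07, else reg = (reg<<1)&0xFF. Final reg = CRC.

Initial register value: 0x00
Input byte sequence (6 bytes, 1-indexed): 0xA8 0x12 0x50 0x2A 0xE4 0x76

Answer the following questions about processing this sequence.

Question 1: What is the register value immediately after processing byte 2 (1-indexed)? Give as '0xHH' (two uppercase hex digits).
After byte 1 (0xA8): reg=0x51
After byte 2 (0x12): reg=0xCE

Answer: 0xCE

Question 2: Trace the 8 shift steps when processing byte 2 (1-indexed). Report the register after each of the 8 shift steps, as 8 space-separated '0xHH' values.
Answer: 0x86 0x0B 0x16 0x2C 0x58 0xB0 0x67 0xCE

Derivation:
After byte 1 (0xA8): reg=0x51
Register before byte 2: 0x51
After XOR with byte 0x12: 0x43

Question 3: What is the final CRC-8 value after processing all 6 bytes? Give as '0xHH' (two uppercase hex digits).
After byte 1 (0xA8): reg=0x51
After byte 2 (0x12): reg=0xCE
After byte 3 (0x50): reg=0xD3
After byte 4 (0x2A): reg=0xE1
After byte 5 (0xE4): reg=0x1B
After byte 6 (0x76): reg=0x04

Answer: 0x04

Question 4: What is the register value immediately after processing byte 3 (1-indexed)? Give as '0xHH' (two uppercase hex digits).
Answer: 0xD3

Derivation:
After byte 1 (0xA8): reg=0x51
After byte 2 (0x12): reg=0xCE
After byte 3 (0x50): reg=0xD3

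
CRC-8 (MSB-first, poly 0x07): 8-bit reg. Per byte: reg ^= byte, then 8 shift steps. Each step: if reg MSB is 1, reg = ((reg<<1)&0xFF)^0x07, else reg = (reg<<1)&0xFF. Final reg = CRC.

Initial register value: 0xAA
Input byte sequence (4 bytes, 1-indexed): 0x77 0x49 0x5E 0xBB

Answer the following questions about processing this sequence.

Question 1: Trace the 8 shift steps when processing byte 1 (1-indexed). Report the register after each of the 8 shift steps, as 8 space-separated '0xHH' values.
Answer: 0xBD 0x7D 0xFA 0xF3 0xE1 0xC5 0x8D 0x1D

Derivation:
Register before byte 1: 0xAA
After XOR with byte 0x77: 0xDD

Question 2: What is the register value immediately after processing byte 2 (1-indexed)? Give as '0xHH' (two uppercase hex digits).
Answer: 0xAB

Derivation:
After byte 1 (0x77): reg=0x1D
After byte 2 (0x49): reg=0xAB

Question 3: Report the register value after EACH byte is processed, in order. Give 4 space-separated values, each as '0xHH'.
0x1D 0xAB 0xC5 0x7D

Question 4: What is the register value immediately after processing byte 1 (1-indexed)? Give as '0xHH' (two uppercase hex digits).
Answer: 0x1D

Derivation:
After byte 1 (0x77): reg=0x1D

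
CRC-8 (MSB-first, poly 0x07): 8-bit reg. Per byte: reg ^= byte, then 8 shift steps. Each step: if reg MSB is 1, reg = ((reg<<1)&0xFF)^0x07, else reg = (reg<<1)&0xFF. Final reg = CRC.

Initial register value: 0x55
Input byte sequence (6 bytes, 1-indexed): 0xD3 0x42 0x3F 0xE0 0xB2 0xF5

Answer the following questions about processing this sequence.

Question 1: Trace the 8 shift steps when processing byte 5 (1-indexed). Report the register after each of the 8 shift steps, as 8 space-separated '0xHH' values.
Answer: 0x66 0xCC 0x9F 0x39 0x72 0xE4 0xCF 0x99

Derivation:
After byte 1 (0xD3): reg=0x9B
After byte 2 (0x42): reg=0x01
After byte 3 (0x3F): reg=0xBA
After byte 4 (0xE0): reg=0x81
Register before byte 5: 0x81
After XOR with byte 0xB2: 0x33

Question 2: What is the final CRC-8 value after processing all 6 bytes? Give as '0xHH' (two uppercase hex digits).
After byte 1 (0xD3): reg=0x9B
After byte 2 (0x42): reg=0x01
After byte 3 (0x3F): reg=0xBA
After byte 4 (0xE0): reg=0x81
After byte 5 (0xB2): reg=0x99
After byte 6 (0xF5): reg=0x03

Answer: 0x03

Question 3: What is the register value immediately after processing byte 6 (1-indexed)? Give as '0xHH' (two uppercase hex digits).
Answer: 0x03

Derivation:
After byte 1 (0xD3): reg=0x9B
After byte 2 (0x42): reg=0x01
After byte 3 (0x3F): reg=0xBA
After byte 4 (0xE0): reg=0x81
After byte 5 (0xB2): reg=0x99
After byte 6 (0xF5): reg=0x03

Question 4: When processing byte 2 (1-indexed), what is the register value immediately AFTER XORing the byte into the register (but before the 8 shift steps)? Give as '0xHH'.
Answer: 0xD9

Derivation:
Register before byte 2: 0x9B
Byte 2: 0x42
0x9B XOR 0x42 = 0xD9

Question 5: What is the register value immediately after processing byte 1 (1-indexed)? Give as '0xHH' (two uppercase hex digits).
Answer: 0x9B

Derivation:
After byte 1 (0xD3): reg=0x9B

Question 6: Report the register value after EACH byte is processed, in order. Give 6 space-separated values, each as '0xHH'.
0x9B 0x01 0xBA 0x81 0x99 0x03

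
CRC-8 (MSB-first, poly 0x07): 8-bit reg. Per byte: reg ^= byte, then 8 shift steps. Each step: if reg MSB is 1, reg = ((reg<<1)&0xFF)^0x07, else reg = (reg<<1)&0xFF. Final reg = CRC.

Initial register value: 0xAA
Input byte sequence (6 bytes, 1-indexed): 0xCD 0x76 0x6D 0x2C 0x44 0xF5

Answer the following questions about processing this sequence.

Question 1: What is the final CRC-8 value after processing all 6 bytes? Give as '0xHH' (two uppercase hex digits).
After byte 1 (0xCD): reg=0x32
After byte 2 (0x76): reg=0xDB
After byte 3 (0x6D): reg=0x0B
After byte 4 (0x2C): reg=0xF5
After byte 5 (0x44): reg=0x1E
After byte 6 (0xF5): reg=0x9F

Answer: 0x9F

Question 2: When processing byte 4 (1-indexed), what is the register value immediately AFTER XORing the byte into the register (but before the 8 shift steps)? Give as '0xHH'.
Register before byte 4: 0x0B
Byte 4: 0x2C
0x0B XOR 0x2C = 0x27

Answer: 0x27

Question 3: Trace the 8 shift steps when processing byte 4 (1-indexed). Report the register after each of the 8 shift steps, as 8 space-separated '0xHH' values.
Answer: 0x4E 0x9C 0x3F 0x7E 0xFC 0xFF 0xF9 0xF5

Derivation:
After byte 1 (0xCD): reg=0x32
After byte 2 (0x76): reg=0xDB
After byte 3 (0x6D): reg=0x0B
Register before byte 4: 0x0B
After XOR with byte 0x2C: 0x27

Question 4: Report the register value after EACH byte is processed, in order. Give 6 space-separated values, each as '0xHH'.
0x32 0xDB 0x0B 0xF5 0x1E 0x9F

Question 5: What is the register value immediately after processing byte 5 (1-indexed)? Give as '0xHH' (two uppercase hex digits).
After byte 1 (0xCD): reg=0x32
After byte 2 (0x76): reg=0xDB
After byte 3 (0x6D): reg=0x0B
After byte 4 (0x2C): reg=0xF5
After byte 5 (0x44): reg=0x1E

Answer: 0x1E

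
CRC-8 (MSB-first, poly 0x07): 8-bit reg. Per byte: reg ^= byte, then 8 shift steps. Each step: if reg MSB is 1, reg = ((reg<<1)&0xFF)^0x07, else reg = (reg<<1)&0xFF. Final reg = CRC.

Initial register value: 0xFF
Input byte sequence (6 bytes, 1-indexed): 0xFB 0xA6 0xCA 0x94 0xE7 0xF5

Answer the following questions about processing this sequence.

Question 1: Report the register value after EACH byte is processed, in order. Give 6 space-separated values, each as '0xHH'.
0x1C 0x2F 0xB5 0xE7 0x00 0xC5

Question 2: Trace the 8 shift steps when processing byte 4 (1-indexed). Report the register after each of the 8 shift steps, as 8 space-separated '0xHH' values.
Answer: 0x42 0x84 0x0F 0x1E 0x3C 0x78 0xF0 0xE7

Derivation:
After byte 1 (0xFB): reg=0x1C
After byte 2 (0xA6): reg=0x2F
After byte 3 (0xCA): reg=0xB5
Register before byte 4: 0xB5
After XOR with byte 0x94: 0x21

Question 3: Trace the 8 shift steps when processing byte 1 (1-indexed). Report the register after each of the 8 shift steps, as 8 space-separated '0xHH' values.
Register before byte 1: 0xFF
After XOR with byte 0xFB: 0x04

Answer: 0x08 0x10 0x20 0x40 0x80 0x07 0x0E 0x1C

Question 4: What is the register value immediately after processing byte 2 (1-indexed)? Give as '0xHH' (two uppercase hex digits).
After byte 1 (0xFB): reg=0x1C
After byte 2 (0xA6): reg=0x2F

Answer: 0x2F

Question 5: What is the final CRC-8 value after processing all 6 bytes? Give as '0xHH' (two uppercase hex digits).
After byte 1 (0xFB): reg=0x1C
After byte 2 (0xA6): reg=0x2F
After byte 3 (0xCA): reg=0xB5
After byte 4 (0x94): reg=0xE7
After byte 5 (0xE7): reg=0x00
After byte 6 (0xF5): reg=0xC5

Answer: 0xC5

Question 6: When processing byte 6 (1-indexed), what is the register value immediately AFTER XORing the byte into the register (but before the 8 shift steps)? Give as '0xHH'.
Register before byte 6: 0x00
Byte 6: 0xF5
0x00 XOR 0xF5 = 0xF5

Answer: 0xF5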